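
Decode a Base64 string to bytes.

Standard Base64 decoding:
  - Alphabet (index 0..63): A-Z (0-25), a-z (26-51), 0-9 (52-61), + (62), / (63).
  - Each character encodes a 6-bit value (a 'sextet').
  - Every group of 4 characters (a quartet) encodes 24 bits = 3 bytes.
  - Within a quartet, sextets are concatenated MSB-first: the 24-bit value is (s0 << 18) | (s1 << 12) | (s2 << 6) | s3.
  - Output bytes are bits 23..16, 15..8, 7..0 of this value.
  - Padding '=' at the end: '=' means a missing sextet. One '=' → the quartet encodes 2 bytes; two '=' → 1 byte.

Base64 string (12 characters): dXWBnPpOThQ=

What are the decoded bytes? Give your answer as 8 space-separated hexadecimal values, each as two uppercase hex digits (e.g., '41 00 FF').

Answer: 75 75 81 9C FA 4E 4E 14

Derivation:
After char 0 ('d'=29): chars_in_quartet=1 acc=0x1D bytes_emitted=0
After char 1 ('X'=23): chars_in_quartet=2 acc=0x757 bytes_emitted=0
After char 2 ('W'=22): chars_in_quartet=3 acc=0x1D5D6 bytes_emitted=0
After char 3 ('B'=1): chars_in_quartet=4 acc=0x757581 -> emit 75 75 81, reset; bytes_emitted=3
After char 4 ('n'=39): chars_in_quartet=1 acc=0x27 bytes_emitted=3
After char 5 ('P'=15): chars_in_quartet=2 acc=0x9CF bytes_emitted=3
After char 6 ('p'=41): chars_in_quartet=3 acc=0x273E9 bytes_emitted=3
After char 7 ('O'=14): chars_in_quartet=4 acc=0x9CFA4E -> emit 9C FA 4E, reset; bytes_emitted=6
After char 8 ('T'=19): chars_in_quartet=1 acc=0x13 bytes_emitted=6
After char 9 ('h'=33): chars_in_quartet=2 acc=0x4E1 bytes_emitted=6
After char 10 ('Q'=16): chars_in_quartet=3 acc=0x13850 bytes_emitted=6
Padding '=': partial quartet acc=0x13850 -> emit 4E 14; bytes_emitted=8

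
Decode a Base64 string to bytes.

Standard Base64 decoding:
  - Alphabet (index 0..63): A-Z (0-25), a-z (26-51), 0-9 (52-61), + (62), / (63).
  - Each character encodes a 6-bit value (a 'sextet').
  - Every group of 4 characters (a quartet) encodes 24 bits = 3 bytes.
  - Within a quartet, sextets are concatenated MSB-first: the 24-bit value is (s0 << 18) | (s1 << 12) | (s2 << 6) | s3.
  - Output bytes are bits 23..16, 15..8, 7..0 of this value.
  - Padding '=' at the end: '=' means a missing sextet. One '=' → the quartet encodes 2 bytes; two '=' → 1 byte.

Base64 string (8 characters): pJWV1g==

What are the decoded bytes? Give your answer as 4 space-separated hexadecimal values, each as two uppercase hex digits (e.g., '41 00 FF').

Answer: A4 95 95 D6

Derivation:
After char 0 ('p'=41): chars_in_quartet=1 acc=0x29 bytes_emitted=0
After char 1 ('J'=9): chars_in_quartet=2 acc=0xA49 bytes_emitted=0
After char 2 ('W'=22): chars_in_quartet=3 acc=0x29256 bytes_emitted=0
After char 3 ('V'=21): chars_in_quartet=4 acc=0xA49595 -> emit A4 95 95, reset; bytes_emitted=3
After char 4 ('1'=53): chars_in_quartet=1 acc=0x35 bytes_emitted=3
After char 5 ('g'=32): chars_in_quartet=2 acc=0xD60 bytes_emitted=3
Padding '==': partial quartet acc=0xD60 -> emit D6; bytes_emitted=4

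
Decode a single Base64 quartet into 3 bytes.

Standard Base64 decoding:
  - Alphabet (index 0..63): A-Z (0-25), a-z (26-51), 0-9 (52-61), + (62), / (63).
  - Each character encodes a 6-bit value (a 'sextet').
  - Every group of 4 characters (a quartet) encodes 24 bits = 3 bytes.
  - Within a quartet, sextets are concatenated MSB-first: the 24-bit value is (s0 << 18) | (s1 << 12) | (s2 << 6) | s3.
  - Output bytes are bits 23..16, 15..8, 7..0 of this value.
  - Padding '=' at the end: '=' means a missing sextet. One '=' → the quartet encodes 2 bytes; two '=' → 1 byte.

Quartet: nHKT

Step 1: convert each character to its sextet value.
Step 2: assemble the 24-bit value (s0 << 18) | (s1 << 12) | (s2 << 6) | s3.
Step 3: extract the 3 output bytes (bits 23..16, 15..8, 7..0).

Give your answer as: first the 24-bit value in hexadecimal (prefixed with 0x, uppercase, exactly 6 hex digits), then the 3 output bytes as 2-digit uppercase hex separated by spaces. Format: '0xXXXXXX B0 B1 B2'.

Answer: 0x9C7293 9C 72 93

Derivation:
Sextets: n=39, H=7, K=10, T=19
24-bit: (39<<18) | (7<<12) | (10<<6) | 19
      = 0x9C0000 | 0x007000 | 0x000280 | 0x000013
      = 0x9C7293
Bytes: (v>>16)&0xFF=9C, (v>>8)&0xFF=72, v&0xFF=93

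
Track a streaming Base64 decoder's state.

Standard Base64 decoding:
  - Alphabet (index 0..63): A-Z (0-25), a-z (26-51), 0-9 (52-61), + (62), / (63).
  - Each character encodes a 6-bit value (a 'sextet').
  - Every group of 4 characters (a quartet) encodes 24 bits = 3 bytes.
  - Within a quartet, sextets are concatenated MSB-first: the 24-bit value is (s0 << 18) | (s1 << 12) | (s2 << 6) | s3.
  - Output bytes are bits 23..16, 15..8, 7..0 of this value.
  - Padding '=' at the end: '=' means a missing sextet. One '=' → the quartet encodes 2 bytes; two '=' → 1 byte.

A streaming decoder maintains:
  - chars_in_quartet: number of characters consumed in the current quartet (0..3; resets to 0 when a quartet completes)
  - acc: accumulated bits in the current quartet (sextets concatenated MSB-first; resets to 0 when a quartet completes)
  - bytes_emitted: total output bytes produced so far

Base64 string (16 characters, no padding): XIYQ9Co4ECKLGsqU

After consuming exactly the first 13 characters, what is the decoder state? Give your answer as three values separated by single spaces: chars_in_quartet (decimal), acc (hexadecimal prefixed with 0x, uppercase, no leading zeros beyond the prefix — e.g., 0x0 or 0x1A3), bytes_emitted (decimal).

Answer: 1 0x6 9

Derivation:
After char 0 ('X'=23): chars_in_quartet=1 acc=0x17 bytes_emitted=0
After char 1 ('I'=8): chars_in_quartet=2 acc=0x5C8 bytes_emitted=0
After char 2 ('Y'=24): chars_in_quartet=3 acc=0x17218 bytes_emitted=0
After char 3 ('Q'=16): chars_in_quartet=4 acc=0x5C8610 -> emit 5C 86 10, reset; bytes_emitted=3
After char 4 ('9'=61): chars_in_quartet=1 acc=0x3D bytes_emitted=3
After char 5 ('C'=2): chars_in_quartet=2 acc=0xF42 bytes_emitted=3
After char 6 ('o'=40): chars_in_quartet=3 acc=0x3D0A8 bytes_emitted=3
After char 7 ('4'=56): chars_in_quartet=4 acc=0xF42A38 -> emit F4 2A 38, reset; bytes_emitted=6
After char 8 ('E'=4): chars_in_quartet=1 acc=0x4 bytes_emitted=6
After char 9 ('C'=2): chars_in_quartet=2 acc=0x102 bytes_emitted=6
After char 10 ('K'=10): chars_in_quartet=3 acc=0x408A bytes_emitted=6
After char 11 ('L'=11): chars_in_quartet=4 acc=0x10228B -> emit 10 22 8B, reset; bytes_emitted=9
After char 12 ('G'=6): chars_in_quartet=1 acc=0x6 bytes_emitted=9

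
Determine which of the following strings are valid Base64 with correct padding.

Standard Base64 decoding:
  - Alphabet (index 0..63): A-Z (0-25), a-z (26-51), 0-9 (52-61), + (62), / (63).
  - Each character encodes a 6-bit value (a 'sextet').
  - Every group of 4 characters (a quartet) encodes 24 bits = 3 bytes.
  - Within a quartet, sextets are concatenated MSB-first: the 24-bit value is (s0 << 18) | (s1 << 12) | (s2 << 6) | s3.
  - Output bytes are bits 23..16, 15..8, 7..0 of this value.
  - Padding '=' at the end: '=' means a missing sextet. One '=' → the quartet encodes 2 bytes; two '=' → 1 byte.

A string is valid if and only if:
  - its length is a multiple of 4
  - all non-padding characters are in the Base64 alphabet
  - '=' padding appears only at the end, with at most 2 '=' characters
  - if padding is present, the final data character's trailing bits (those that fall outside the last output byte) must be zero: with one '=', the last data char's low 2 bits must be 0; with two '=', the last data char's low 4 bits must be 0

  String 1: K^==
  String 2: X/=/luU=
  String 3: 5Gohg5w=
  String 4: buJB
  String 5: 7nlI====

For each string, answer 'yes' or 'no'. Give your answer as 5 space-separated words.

Answer: no no yes yes no

Derivation:
String 1: 'K^==' → invalid (bad char(s): ['^'])
String 2: 'X/=/luU=' → invalid (bad char(s): ['=']; '=' in middle)
String 3: '5Gohg5w=' → valid
String 4: 'buJB' → valid
String 5: '7nlI====' → invalid (4 pad chars (max 2))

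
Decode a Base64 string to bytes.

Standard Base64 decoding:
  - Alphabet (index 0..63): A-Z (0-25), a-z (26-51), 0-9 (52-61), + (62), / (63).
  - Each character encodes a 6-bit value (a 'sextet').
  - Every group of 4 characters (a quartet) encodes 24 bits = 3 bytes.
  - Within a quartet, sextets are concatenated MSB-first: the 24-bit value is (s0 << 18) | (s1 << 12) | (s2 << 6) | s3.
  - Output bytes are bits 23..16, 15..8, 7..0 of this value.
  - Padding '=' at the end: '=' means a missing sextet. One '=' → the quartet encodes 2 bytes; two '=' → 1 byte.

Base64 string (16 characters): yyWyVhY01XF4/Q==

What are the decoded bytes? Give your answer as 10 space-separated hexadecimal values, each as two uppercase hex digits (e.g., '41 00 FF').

After char 0 ('y'=50): chars_in_quartet=1 acc=0x32 bytes_emitted=0
After char 1 ('y'=50): chars_in_quartet=2 acc=0xCB2 bytes_emitted=0
After char 2 ('W'=22): chars_in_quartet=3 acc=0x32C96 bytes_emitted=0
After char 3 ('y'=50): chars_in_quartet=4 acc=0xCB25B2 -> emit CB 25 B2, reset; bytes_emitted=3
After char 4 ('V'=21): chars_in_quartet=1 acc=0x15 bytes_emitted=3
After char 5 ('h'=33): chars_in_quartet=2 acc=0x561 bytes_emitted=3
After char 6 ('Y'=24): chars_in_quartet=3 acc=0x15858 bytes_emitted=3
After char 7 ('0'=52): chars_in_quartet=4 acc=0x561634 -> emit 56 16 34, reset; bytes_emitted=6
After char 8 ('1'=53): chars_in_quartet=1 acc=0x35 bytes_emitted=6
After char 9 ('X'=23): chars_in_quartet=2 acc=0xD57 bytes_emitted=6
After char 10 ('F'=5): chars_in_quartet=3 acc=0x355C5 bytes_emitted=6
After char 11 ('4'=56): chars_in_quartet=4 acc=0xD57178 -> emit D5 71 78, reset; bytes_emitted=9
After char 12 ('/'=63): chars_in_quartet=1 acc=0x3F bytes_emitted=9
After char 13 ('Q'=16): chars_in_quartet=2 acc=0xFD0 bytes_emitted=9
Padding '==': partial quartet acc=0xFD0 -> emit FD; bytes_emitted=10

Answer: CB 25 B2 56 16 34 D5 71 78 FD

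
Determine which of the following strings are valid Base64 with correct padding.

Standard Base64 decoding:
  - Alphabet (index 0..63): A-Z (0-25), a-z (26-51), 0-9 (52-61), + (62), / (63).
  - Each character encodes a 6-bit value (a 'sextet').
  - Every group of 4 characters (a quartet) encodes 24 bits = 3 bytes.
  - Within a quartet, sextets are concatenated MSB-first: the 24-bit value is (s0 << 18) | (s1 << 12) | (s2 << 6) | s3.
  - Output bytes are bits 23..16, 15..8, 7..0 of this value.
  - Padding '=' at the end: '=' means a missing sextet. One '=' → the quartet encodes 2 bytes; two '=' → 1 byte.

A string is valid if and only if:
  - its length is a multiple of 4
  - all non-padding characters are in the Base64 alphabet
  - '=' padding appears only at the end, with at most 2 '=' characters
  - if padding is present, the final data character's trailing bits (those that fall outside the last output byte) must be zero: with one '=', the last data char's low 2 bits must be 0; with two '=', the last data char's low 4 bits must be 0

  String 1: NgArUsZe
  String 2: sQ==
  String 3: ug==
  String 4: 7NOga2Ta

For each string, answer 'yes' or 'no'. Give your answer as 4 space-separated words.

String 1: 'NgArUsZe' → valid
String 2: 'sQ==' → valid
String 3: 'ug==' → valid
String 4: '7NOga2Ta' → valid

Answer: yes yes yes yes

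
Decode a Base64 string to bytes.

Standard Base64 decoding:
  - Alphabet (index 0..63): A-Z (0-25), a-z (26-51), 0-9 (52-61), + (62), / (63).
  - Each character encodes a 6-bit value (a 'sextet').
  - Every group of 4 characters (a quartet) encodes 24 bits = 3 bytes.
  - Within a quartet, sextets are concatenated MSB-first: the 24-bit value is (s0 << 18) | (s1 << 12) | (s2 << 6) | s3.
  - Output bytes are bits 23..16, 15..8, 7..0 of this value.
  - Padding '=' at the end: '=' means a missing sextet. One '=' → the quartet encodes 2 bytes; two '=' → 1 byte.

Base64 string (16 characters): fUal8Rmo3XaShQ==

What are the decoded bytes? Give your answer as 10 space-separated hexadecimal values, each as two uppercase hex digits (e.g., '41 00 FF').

After char 0 ('f'=31): chars_in_quartet=1 acc=0x1F bytes_emitted=0
After char 1 ('U'=20): chars_in_quartet=2 acc=0x7D4 bytes_emitted=0
After char 2 ('a'=26): chars_in_quartet=3 acc=0x1F51A bytes_emitted=0
After char 3 ('l'=37): chars_in_quartet=4 acc=0x7D46A5 -> emit 7D 46 A5, reset; bytes_emitted=3
After char 4 ('8'=60): chars_in_quartet=1 acc=0x3C bytes_emitted=3
After char 5 ('R'=17): chars_in_quartet=2 acc=0xF11 bytes_emitted=3
After char 6 ('m'=38): chars_in_quartet=3 acc=0x3C466 bytes_emitted=3
After char 7 ('o'=40): chars_in_quartet=4 acc=0xF119A8 -> emit F1 19 A8, reset; bytes_emitted=6
After char 8 ('3'=55): chars_in_quartet=1 acc=0x37 bytes_emitted=6
After char 9 ('X'=23): chars_in_quartet=2 acc=0xDD7 bytes_emitted=6
After char 10 ('a'=26): chars_in_quartet=3 acc=0x375DA bytes_emitted=6
After char 11 ('S'=18): chars_in_quartet=4 acc=0xDD7692 -> emit DD 76 92, reset; bytes_emitted=9
After char 12 ('h'=33): chars_in_quartet=1 acc=0x21 bytes_emitted=9
After char 13 ('Q'=16): chars_in_quartet=2 acc=0x850 bytes_emitted=9
Padding '==': partial quartet acc=0x850 -> emit 85; bytes_emitted=10

Answer: 7D 46 A5 F1 19 A8 DD 76 92 85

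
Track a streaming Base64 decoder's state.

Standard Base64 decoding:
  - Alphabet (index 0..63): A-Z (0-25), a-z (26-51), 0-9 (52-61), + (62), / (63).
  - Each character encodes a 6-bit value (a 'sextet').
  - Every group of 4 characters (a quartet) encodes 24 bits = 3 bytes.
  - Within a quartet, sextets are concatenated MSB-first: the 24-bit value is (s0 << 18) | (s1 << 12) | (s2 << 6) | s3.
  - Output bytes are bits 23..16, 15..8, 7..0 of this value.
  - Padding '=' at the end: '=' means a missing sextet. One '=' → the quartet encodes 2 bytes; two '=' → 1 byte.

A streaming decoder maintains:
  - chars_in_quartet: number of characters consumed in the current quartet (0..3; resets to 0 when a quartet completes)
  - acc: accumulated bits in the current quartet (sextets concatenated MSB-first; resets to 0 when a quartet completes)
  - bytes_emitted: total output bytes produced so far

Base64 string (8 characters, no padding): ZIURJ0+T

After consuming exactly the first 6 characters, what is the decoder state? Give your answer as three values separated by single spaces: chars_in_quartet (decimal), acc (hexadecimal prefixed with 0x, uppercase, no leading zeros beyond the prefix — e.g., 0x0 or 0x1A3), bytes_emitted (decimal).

Answer: 2 0x274 3

Derivation:
After char 0 ('Z'=25): chars_in_quartet=1 acc=0x19 bytes_emitted=0
After char 1 ('I'=8): chars_in_quartet=2 acc=0x648 bytes_emitted=0
After char 2 ('U'=20): chars_in_quartet=3 acc=0x19214 bytes_emitted=0
After char 3 ('R'=17): chars_in_quartet=4 acc=0x648511 -> emit 64 85 11, reset; bytes_emitted=3
After char 4 ('J'=9): chars_in_quartet=1 acc=0x9 bytes_emitted=3
After char 5 ('0'=52): chars_in_quartet=2 acc=0x274 bytes_emitted=3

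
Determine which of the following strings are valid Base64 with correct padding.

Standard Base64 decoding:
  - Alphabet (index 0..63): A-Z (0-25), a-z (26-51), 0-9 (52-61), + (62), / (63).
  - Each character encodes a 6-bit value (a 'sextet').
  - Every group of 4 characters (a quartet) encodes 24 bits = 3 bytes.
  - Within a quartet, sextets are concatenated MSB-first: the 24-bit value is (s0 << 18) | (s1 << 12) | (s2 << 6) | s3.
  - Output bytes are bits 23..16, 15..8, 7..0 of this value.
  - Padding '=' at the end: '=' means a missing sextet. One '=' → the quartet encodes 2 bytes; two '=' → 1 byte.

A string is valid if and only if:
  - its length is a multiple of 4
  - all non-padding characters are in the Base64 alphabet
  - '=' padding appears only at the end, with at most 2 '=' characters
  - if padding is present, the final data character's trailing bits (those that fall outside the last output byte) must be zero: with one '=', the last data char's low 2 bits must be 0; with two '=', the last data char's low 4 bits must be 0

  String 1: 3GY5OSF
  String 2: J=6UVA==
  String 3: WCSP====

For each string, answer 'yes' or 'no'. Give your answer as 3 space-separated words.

String 1: '3GY5OSF' → invalid (len=7 not mult of 4)
String 2: 'J=6UVA==' → invalid (bad char(s): ['=']; '=' in middle)
String 3: 'WCSP====' → invalid (4 pad chars (max 2))

Answer: no no no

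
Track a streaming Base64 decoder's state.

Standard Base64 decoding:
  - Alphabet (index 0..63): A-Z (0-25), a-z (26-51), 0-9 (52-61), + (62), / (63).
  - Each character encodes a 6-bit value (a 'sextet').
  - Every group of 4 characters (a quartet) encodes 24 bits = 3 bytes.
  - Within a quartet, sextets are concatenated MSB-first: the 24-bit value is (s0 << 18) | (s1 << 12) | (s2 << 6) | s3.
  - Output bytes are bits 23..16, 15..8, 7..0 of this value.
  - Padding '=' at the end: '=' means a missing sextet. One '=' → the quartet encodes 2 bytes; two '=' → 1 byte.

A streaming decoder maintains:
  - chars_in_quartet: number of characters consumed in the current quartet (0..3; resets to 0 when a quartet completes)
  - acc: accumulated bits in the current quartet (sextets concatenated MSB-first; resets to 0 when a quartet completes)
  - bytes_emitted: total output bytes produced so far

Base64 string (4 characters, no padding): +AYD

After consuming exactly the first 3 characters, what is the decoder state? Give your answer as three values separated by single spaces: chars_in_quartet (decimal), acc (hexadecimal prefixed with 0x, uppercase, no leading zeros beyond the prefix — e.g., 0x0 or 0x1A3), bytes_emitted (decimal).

Answer: 3 0x3E018 0

Derivation:
After char 0 ('+'=62): chars_in_quartet=1 acc=0x3E bytes_emitted=0
After char 1 ('A'=0): chars_in_quartet=2 acc=0xF80 bytes_emitted=0
After char 2 ('Y'=24): chars_in_quartet=3 acc=0x3E018 bytes_emitted=0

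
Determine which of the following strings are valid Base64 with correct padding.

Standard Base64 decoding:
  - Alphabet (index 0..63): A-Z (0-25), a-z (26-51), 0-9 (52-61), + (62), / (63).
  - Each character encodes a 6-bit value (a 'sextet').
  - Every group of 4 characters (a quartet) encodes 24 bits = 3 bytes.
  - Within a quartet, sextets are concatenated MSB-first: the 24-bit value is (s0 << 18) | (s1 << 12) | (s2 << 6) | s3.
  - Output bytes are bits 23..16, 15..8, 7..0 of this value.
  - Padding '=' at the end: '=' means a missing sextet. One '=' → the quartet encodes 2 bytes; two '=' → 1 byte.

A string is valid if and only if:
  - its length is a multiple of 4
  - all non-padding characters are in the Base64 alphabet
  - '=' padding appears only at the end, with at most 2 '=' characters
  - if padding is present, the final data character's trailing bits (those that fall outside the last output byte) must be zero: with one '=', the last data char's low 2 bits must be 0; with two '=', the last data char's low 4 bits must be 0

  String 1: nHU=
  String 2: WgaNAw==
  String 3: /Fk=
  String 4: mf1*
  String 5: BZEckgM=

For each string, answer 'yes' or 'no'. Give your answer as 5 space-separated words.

String 1: 'nHU=' → valid
String 2: 'WgaNAw==' → valid
String 3: '/Fk=' → valid
String 4: 'mf1*' → invalid (bad char(s): ['*'])
String 5: 'BZEckgM=' → valid

Answer: yes yes yes no yes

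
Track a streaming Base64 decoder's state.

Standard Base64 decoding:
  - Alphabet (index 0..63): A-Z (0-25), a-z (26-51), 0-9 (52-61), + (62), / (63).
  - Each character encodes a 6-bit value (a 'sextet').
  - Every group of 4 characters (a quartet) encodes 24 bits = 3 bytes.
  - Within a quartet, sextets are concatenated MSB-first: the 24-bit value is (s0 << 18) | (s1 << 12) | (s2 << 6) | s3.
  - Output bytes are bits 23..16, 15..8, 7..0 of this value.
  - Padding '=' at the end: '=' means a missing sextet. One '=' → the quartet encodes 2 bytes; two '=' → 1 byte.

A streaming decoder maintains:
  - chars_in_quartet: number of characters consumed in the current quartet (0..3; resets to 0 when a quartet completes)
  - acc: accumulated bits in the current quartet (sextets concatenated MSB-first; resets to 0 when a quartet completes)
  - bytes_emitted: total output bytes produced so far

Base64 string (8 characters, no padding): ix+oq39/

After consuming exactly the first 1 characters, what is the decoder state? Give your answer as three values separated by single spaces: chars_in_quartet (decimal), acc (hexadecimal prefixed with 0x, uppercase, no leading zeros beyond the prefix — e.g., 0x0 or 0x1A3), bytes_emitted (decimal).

Answer: 1 0x22 0

Derivation:
After char 0 ('i'=34): chars_in_quartet=1 acc=0x22 bytes_emitted=0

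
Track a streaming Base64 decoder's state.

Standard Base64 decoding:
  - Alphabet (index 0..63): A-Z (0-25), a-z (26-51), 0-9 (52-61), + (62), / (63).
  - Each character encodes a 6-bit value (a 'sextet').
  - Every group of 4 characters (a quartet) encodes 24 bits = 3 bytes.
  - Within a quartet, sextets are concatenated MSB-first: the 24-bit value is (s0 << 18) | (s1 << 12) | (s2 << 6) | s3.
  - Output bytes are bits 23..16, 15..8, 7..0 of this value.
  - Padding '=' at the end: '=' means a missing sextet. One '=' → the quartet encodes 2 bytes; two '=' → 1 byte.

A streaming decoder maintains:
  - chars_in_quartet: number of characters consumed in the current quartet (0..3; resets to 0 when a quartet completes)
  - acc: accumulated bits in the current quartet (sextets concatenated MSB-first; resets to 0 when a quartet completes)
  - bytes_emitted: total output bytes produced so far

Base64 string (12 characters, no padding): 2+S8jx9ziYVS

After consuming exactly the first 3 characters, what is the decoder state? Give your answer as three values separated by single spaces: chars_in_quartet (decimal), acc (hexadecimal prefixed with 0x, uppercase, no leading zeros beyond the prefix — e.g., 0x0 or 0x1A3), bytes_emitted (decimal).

After char 0 ('2'=54): chars_in_quartet=1 acc=0x36 bytes_emitted=0
After char 1 ('+'=62): chars_in_quartet=2 acc=0xDBE bytes_emitted=0
After char 2 ('S'=18): chars_in_quartet=3 acc=0x36F92 bytes_emitted=0

Answer: 3 0x36F92 0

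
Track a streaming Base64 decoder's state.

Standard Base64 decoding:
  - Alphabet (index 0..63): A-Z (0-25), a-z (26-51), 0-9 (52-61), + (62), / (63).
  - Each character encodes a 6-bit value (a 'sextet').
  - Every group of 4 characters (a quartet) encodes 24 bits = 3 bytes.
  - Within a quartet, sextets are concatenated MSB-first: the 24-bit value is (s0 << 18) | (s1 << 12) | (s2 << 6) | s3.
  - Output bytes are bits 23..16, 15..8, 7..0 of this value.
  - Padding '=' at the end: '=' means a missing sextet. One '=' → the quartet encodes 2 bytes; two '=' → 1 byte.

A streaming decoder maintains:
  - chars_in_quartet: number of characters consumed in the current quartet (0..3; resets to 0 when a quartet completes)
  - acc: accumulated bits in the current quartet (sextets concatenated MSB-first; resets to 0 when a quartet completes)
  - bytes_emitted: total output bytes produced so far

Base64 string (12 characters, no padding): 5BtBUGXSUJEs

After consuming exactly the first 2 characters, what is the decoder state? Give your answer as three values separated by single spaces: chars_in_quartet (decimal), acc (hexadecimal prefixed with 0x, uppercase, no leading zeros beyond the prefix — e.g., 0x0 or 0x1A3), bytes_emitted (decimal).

Answer: 2 0xE41 0

Derivation:
After char 0 ('5'=57): chars_in_quartet=1 acc=0x39 bytes_emitted=0
After char 1 ('B'=1): chars_in_quartet=2 acc=0xE41 bytes_emitted=0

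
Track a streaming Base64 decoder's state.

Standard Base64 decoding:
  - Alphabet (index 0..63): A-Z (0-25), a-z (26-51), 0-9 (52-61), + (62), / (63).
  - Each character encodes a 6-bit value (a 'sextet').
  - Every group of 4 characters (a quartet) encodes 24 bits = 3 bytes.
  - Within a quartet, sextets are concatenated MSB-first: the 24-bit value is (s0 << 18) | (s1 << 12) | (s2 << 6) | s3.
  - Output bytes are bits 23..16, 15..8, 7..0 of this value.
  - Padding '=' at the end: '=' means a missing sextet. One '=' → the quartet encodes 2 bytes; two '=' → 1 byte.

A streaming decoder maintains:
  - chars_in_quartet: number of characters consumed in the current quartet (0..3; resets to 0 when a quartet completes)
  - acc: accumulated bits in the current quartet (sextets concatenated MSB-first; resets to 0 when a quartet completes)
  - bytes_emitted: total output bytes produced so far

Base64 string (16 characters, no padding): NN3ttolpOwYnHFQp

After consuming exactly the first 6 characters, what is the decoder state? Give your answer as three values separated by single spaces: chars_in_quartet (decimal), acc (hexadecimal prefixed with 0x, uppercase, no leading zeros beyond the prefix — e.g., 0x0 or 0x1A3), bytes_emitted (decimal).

After char 0 ('N'=13): chars_in_quartet=1 acc=0xD bytes_emitted=0
After char 1 ('N'=13): chars_in_quartet=2 acc=0x34D bytes_emitted=0
After char 2 ('3'=55): chars_in_quartet=3 acc=0xD377 bytes_emitted=0
After char 3 ('t'=45): chars_in_quartet=4 acc=0x34DDED -> emit 34 DD ED, reset; bytes_emitted=3
After char 4 ('t'=45): chars_in_quartet=1 acc=0x2D bytes_emitted=3
After char 5 ('o'=40): chars_in_quartet=2 acc=0xB68 bytes_emitted=3

Answer: 2 0xB68 3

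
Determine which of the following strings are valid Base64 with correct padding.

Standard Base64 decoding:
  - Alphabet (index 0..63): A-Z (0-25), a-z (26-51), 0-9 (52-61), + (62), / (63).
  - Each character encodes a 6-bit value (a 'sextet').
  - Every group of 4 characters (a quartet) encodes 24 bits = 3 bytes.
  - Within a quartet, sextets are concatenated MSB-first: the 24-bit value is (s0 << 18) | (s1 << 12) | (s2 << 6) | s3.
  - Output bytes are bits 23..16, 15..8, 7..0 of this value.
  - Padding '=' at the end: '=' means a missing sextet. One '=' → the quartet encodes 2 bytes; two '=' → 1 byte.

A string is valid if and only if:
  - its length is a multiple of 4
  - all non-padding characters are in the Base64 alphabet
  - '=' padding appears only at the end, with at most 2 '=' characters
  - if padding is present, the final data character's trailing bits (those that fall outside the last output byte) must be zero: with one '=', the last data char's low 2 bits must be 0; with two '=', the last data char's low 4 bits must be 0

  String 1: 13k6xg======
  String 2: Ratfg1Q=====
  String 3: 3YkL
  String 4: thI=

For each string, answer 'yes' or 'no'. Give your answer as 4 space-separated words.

Answer: no no yes yes

Derivation:
String 1: '13k6xg======' → invalid (6 pad chars (max 2))
String 2: 'Ratfg1Q=====' → invalid (5 pad chars (max 2))
String 3: '3YkL' → valid
String 4: 'thI=' → valid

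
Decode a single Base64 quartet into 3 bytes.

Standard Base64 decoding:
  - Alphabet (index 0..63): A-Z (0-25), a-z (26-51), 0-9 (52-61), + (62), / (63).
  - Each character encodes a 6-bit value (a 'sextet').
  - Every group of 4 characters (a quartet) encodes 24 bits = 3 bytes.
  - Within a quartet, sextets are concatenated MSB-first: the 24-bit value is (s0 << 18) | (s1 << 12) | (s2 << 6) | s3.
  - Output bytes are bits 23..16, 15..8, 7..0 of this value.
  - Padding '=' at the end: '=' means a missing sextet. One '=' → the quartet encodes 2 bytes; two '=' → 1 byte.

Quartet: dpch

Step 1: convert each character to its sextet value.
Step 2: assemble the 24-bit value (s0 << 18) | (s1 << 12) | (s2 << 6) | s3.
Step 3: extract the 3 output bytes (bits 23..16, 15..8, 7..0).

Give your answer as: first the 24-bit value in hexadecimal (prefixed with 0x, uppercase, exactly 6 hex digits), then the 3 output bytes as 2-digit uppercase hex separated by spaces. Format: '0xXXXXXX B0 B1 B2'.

Sextets: d=29, p=41, c=28, h=33
24-bit: (29<<18) | (41<<12) | (28<<6) | 33
      = 0x740000 | 0x029000 | 0x000700 | 0x000021
      = 0x769721
Bytes: (v>>16)&0xFF=76, (v>>8)&0xFF=97, v&0xFF=21

Answer: 0x769721 76 97 21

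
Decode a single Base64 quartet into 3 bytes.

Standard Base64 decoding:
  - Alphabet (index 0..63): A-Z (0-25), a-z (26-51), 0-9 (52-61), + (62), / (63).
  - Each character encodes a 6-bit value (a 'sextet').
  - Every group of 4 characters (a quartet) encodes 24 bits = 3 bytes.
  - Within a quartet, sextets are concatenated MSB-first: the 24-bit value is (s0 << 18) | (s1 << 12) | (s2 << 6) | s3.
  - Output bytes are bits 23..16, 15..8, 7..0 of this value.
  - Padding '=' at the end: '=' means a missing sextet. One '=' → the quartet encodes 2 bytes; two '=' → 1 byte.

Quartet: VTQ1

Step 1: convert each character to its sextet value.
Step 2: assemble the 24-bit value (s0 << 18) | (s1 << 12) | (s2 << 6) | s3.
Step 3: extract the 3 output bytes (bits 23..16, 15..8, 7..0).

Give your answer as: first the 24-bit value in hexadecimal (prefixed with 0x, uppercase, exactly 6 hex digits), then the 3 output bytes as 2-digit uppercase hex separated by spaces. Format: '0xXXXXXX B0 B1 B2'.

Sextets: V=21, T=19, Q=16, 1=53
24-bit: (21<<18) | (19<<12) | (16<<6) | 53
      = 0x540000 | 0x013000 | 0x000400 | 0x000035
      = 0x553435
Bytes: (v>>16)&0xFF=55, (v>>8)&0xFF=34, v&0xFF=35

Answer: 0x553435 55 34 35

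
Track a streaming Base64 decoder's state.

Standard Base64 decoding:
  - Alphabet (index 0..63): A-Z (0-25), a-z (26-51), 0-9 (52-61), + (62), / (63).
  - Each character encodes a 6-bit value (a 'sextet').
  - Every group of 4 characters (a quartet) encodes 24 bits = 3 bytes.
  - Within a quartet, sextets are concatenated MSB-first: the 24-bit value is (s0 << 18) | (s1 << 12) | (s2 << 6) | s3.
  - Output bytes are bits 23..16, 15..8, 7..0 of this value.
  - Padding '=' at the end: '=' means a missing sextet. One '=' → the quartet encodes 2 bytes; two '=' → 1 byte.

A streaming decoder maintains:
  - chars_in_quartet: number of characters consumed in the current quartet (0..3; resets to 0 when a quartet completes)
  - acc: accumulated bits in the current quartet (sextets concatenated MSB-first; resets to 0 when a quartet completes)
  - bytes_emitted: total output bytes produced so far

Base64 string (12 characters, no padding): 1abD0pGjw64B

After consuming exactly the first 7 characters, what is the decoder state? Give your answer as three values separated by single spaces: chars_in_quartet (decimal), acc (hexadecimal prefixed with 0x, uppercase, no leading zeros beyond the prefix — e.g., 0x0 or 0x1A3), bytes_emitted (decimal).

After char 0 ('1'=53): chars_in_quartet=1 acc=0x35 bytes_emitted=0
After char 1 ('a'=26): chars_in_quartet=2 acc=0xD5A bytes_emitted=0
After char 2 ('b'=27): chars_in_quartet=3 acc=0x3569B bytes_emitted=0
After char 3 ('D'=3): chars_in_quartet=4 acc=0xD5A6C3 -> emit D5 A6 C3, reset; bytes_emitted=3
After char 4 ('0'=52): chars_in_quartet=1 acc=0x34 bytes_emitted=3
After char 5 ('p'=41): chars_in_quartet=2 acc=0xD29 bytes_emitted=3
After char 6 ('G'=6): chars_in_quartet=3 acc=0x34A46 bytes_emitted=3

Answer: 3 0x34A46 3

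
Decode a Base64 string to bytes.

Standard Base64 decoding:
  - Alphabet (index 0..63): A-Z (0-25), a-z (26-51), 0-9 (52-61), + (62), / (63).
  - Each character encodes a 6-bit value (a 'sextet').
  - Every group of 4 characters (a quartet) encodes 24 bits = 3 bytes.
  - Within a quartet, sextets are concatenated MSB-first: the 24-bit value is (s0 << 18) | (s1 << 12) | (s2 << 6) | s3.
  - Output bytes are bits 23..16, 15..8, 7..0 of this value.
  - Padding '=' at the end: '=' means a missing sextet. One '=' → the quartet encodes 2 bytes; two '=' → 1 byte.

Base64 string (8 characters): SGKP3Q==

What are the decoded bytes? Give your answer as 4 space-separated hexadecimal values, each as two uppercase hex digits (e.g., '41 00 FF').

After char 0 ('S'=18): chars_in_quartet=1 acc=0x12 bytes_emitted=0
After char 1 ('G'=6): chars_in_quartet=2 acc=0x486 bytes_emitted=0
After char 2 ('K'=10): chars_in_quartet=3 acc=0x1218A bytes_emitted=0
After char 3 ('P'=15): chars_in_quartet=4 acc=0x48628F -> emit 48 62 8F, reset; bytes_emitted=3
After char 4 ('3'=55): chars_in_quartet=1 acc=0x37 bytes_emitted=3
After char 5 ('Q'=16): chars_in_quartet=2 acc=0xDD0 bytes_emitted=3
Padding '==': partial quartet acc=0xDD0 -> emit DD; bytes_emitted=4

Answer: 48 62 8F DD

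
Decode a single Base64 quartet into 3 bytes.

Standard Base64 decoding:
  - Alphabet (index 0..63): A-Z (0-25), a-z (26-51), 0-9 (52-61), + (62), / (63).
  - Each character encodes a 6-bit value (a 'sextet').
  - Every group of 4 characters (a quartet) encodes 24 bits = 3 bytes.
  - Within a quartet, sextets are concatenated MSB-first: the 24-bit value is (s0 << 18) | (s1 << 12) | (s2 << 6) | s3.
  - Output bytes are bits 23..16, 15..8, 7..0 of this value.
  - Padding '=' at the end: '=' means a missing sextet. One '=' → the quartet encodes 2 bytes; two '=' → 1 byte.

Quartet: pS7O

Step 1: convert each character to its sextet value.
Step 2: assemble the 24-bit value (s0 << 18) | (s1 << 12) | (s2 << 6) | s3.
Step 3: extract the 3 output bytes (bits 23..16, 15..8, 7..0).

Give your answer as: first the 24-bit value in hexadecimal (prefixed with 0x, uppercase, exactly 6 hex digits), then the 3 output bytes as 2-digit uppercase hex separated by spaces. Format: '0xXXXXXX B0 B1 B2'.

Sextets: p=41, S=18, 7=59, O=14
24-bit: (41<<18) | (18<<12) | (59<<6) | 14
      = 0xA40000 | 0x012000 | 0x000EC0 | 0x00000E
      = 0xA52ECE
Bytes: (v>>16)&0xFF=A5, (v>>8)&0xFF=2E, v&0xFF=CE

Answer: 0xA52ECE A5 2E CE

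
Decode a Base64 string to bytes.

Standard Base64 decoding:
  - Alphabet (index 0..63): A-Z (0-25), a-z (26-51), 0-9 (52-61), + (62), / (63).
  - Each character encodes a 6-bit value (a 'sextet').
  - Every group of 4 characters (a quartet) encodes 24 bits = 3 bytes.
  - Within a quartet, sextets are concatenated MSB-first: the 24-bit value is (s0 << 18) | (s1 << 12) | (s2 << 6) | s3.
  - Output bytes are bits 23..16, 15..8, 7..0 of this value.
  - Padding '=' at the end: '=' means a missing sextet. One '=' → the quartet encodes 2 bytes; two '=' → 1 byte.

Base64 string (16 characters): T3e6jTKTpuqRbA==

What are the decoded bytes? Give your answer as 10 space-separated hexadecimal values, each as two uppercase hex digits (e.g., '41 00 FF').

Answer: 4F 77 BA 8D 32 93 A6 EA 91 6C

Derivation:
After char 0 ('T'=19): chars_in_quartet=1 acc=0x13 bytes_emitted=0
After char 1 ('3'=55): chars_in_quartet=2 acc=0x4F7 bytes_emitted=0
After char 2 ('e'=30): chars_in_quartet=3 acc=0x13DDE bytes_emitted=0
After char 3 ('6'=58): chars_in_quartet=4 acc=0x4F77BA -> emit 4F 77 BA, reset; bytes_emitted=3
After char 4 ('j'=35): chars_in_quartet=1 acc=0x23 bytes_emitted=3
After char 5 ('T'=19): chars_in_quartet=2 acc=0x8D3 bytes_emitted=3
After char 6 ('K'=10): chars_in_quartet=3 acc=0x234CA bytes_emitted=3
After char 7 ('T'=19): chars_in_quartet=4 acc=0x8D3293 -> emit 8D 32 93, reset; bytes_emitted=6
After char 8 ('p'=41): chars_in_quartet=1 acc=0x29 bytes_emitted=6
After char 9 ('u'=46): chars_in_quartet=2 acc=0xA6E bytes_emitted=6
After char 10 ('q'=42): chars_in_quartet=3 acc=0x29BAA bytes_emitted=6
After char 11 ('R'=17): chars_in_quartet=4 acc=0xA6EA91 -> emit A6 EA 91, reset; bytes_emitted=9
After char 12 ('b'=27): chars_in_quartet=1 acc=0x1B bytes_emitted=9
After char 13 ('A'=0): chars_in_quartet=2 acc=0x6C0 bytes_emitted=9
Padding '==': partial quartet acc=0x6C0 -> emit 6C; bytes_emitted=10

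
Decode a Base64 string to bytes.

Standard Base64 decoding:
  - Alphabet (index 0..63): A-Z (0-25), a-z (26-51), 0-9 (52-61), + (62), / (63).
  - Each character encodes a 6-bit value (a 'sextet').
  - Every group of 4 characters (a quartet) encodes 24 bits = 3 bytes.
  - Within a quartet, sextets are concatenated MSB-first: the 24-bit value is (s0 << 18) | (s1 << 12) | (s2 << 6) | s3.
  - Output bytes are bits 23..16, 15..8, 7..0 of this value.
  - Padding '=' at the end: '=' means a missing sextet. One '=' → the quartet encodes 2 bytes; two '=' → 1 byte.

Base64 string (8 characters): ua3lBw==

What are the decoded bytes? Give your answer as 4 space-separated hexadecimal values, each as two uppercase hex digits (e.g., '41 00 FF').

Answer: B9 AD E5 07

Derivation:
After char 0 ('u'=46): chars_in_quartet=1 acc=0x2E bytes_emitted=0
After char 1 ('a'=26): chars_in_quartet=2 acc=0xB9A bytes_emitted=0
After char 2 ('3'=55): chars_in_quartet=3 acc=0x2E6B7 bytes_emitted=0
After char 3 ('l'=37): chars_in_quartet=4 acc=0xB9ADE5 -> emit B9 AD E5, reset; bytes_emitted=3
After char 4 ('B'=1): chars_in_quartet=1 acc=0x1 bytes_emitted=3
After char 5 ('w'=48): chars_in_quartet=2 acc=0x70 bytes_emitted=3
Padding '==': partial quartet acc=0x70 -> emit 07; bytes_emitted=4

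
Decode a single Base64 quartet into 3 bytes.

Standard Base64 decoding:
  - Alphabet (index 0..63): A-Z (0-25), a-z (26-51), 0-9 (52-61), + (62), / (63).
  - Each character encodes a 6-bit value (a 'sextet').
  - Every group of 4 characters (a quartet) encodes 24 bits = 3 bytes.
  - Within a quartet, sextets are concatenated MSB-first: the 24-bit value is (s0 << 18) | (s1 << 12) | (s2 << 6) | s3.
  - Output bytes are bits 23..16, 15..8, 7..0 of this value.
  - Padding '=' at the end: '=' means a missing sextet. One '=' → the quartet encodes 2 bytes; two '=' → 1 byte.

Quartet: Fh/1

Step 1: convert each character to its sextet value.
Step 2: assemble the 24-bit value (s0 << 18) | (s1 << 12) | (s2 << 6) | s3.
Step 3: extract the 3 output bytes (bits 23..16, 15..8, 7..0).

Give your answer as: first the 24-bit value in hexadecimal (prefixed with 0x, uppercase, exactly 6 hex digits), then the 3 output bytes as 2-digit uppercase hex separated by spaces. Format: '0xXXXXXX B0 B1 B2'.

Sextets: F=5, h=33, /=63, 1=53
24-bit: (5<<18) | (33<<12) | (63<<6) | 53
      = 0x140000 | 0x021000 | 0x000FC0 | 0x000035
      = 0x161FF5
Bytes: (v>>16)&0xFF=16, (v>>8)&0xFF=1F, v&0xFF=F5

Answer: 0x161FF5 16 1F F5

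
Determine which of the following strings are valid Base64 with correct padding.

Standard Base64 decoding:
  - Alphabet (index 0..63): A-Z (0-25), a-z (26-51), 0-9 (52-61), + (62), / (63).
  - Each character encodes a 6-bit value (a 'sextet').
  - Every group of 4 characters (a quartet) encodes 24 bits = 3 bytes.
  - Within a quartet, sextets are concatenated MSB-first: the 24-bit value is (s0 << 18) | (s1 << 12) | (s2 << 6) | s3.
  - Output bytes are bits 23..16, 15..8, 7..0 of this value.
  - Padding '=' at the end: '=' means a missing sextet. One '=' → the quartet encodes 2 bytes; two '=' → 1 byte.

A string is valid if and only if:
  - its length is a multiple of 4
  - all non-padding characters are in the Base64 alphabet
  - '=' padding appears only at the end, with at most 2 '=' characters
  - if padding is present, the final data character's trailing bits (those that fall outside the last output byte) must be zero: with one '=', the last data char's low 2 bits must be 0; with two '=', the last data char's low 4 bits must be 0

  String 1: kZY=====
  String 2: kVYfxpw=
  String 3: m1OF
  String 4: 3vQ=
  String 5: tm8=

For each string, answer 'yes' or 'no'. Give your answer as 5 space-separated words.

String 1: 'kZY=====' → invalid (5 pad chars (max 2))
String 2: 'kVYfxpw=' → valid
String 3: 'm1OF' → valid
String 4: '3vQ=' → valid
String 5: 'tm8=' → valid

Answer: no yes yes yes yes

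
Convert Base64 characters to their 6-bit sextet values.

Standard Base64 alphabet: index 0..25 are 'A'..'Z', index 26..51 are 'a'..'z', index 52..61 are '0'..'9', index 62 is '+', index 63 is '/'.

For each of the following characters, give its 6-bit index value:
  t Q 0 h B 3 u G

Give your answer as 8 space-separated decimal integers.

't': a..z range, 26 + ord('t') − ord('a') = 45
'Q': A..Z range, ord('Q') − ord('A') = 16
'0': 0..9 range, 52 + ord('0') − ord('0') = 52
'h': a..z range, 26 + ord('h') − ord('a') = 33
'B': A..Z range, ord('B') − ord('A') = 1
'3': 0..9 range, 52 + ord('3') − ord('0') = 55
'u': a..z range, 26 + ord('u') − ord('a') = 46
'G': A..Z range, ord('G') − ord('A') = 6

Answer: 45 16 52 33 1 55 46 6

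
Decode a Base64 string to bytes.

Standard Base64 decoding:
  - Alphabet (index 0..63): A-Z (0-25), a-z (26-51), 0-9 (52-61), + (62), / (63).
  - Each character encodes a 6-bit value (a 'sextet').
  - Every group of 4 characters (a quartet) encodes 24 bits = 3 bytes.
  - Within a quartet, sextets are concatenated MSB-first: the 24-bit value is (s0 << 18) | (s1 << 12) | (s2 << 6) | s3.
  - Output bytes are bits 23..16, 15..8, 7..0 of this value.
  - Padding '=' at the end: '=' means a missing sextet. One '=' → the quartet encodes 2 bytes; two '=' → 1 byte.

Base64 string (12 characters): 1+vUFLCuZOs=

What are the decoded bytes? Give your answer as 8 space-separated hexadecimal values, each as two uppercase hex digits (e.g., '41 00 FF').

After char 0 ('1'=53): chars_in_quartet=1 acc=0x35 bytes_emitted=0
After char 1 ('+'=62): chars_in_quartet=2 acc=0xD7E bytes_emitted=0
After char 2 ('v'=47): chars_in_quartet=3 acc=0x35FAF bytes_emitted=0
After char 3 ('U'=20): chars_in_quartet=4 acc=0xD7EBD4 -> emit D7 EB D4, reset; bytes_emitted=3
After char 4 ('F'=5): chars_in_quartet=1 acc=0x5 bytes_emitted=3
After char 5 ('L'=11): chars_in_quartet=2 acc=0x14B bytes_emitted=3
After char 6 ('C'=2): chars_in_quartet=3 acc=0x52C2 bytes_emitted=3
After char 7 ('u'=46): chars_in_quartet=4 acc=0x14B0AE -> emit 14 B0 AE, reset; bytes_emitted=6
After char 8 ('Z'=25): chars_in_quartet=1 acc=0x19 bytes_emitted=6
After char 9 ('O'=14): chars_in_quartet=2 acc=0x64E bytes_emitted=6
After char 10 ('s'=44): chars_in_quartet=3 acc=0x193AC bytes_emitted=6
Padding '=': partial quartet acc=0x193AC -> emit 64 EB; bytes_emitted=8

Answer: D7 EB D4 14 B0 AE 64 EB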